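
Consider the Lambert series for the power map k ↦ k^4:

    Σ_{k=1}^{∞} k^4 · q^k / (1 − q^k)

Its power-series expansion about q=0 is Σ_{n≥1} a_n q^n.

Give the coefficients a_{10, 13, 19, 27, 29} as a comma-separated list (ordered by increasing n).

10642, 28562, 130322, 538084, 707282

[q^10] f(10)=10000,f(5)=625,f(2)=16,f(1)=1 ⇒ 10642
[q^13] f(1)=1,f(13)=28561 ⇒ 28562
[q^19] f(19)=130321,f(1)=1 ⇒ 130322
[q^27] f(27)=531441,f(9)=6561,f(3)=81,f(1)=1 ⇒ 538084
d|29:{1,29}  Σf=1+707281=707282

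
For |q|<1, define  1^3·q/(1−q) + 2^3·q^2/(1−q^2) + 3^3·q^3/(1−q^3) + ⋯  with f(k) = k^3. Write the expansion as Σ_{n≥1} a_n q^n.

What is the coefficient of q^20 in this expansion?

n=20: 20·1 10·2 5·4 4·5 2·10 1·20  f→[8000+1000+125+64+8+1]=9198

a_20 = 9198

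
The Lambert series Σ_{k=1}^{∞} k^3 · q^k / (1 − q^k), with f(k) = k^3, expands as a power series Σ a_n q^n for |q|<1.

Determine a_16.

a_16 = 4681

d|16:{1,2,4,8,16}  Σf=1+8+64+512+4096=4681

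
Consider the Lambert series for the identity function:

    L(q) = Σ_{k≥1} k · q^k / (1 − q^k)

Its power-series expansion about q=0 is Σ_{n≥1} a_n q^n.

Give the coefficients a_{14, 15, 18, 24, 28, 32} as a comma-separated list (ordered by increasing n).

d|14:{1,2,7,14}  Σf=1+2+7+14=24
q^15  k|15↦f(k): 15:15 5:5 3:3 1:1  a_15=24
d|18:{18,9,6,3,2,1}  Σf=18+9+6+3+2+1=39
d|24:{24,12,8,6,4,3,2,1}  Σf=24+12+8+6+4+3+2+1=60
q^28  k|28↦f(k): 1:1 2:2 4:4 7:7 14:14 28:28  a_28=56
q^32  k|32↦f(k): 1:1 2:2 4:4 8:8 16:16 32:32  a_32=63

24, 24, 39, 60, 56, 63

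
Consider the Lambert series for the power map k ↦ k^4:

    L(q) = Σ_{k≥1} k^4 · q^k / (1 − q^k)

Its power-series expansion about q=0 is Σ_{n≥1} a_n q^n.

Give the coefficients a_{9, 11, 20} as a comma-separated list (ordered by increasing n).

[q^9] f(1)=1,f(3)=81,f(9)=6561 ⇒ 6643
n=11: 1·11 11·1  f→[1+14641]=14642
[q^20] f(20)=160000,f(10)=10000,f(5)=625,f(4)=256,f(2)=16,f(1)=1 ⇒ 170898

6643, 14642, 170898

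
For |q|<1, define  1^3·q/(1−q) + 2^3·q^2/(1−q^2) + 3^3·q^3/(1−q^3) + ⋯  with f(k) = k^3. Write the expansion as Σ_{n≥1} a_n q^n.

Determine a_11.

a_11 = 1332

q^11  k|11↦f(k): 11:1331 1:1  a_11=1332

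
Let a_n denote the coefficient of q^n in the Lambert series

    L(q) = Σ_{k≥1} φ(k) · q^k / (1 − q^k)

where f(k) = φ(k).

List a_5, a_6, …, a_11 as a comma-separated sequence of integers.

q^5  k|5↦φ(k): 1:1 5:4  a_5=5
[q^6] φ(6)=2,φ(3)=2,φ(2)=1,φ(1)=1 ⇒ 6
n=7: 7·1 1·7  φ→[6+1]=7
d|8:{8,4,2,1}  Σφ=4+2+1+1=8
n=9: 9·1 3·3 1·9  φ→[6+2+1]=9
[q^10] φ(10)=4,φ(5)=4,φ(2)=1,φ(1)=1 ⇒ 10
q^11  k|11↦φ(k): 11:10 1:1  a_11=11

5, 6, 7, 8, 9, 10, 11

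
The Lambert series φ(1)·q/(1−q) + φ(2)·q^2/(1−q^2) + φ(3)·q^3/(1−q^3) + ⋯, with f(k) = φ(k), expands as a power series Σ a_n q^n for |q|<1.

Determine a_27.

[q^27] φ(1)=1,φ(3)=2,φ(9)=6,φ(27)=18 ⇒ 27

a_27 = 27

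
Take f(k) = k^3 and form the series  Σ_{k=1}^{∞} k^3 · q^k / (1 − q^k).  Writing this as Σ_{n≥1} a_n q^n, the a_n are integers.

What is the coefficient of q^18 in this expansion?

[q^18] f(18)=5832,f(9)=729,f(6)=216,f(3)=27,f(2)=8,f(1)=1 ⇒ 6813

a_18 = 6813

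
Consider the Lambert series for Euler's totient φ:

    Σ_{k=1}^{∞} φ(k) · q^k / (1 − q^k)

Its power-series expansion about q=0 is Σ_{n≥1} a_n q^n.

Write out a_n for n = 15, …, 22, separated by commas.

n=15: 15·1 5·3 3·5 1·15  φ→[8+4+2+1]=15
q^16  k|16↦φ(k): 16:8 8:4 4:2 2:1 1:1  a_16=16
q^17  k|17↦φ(k): 1:1 17:16  a_17=17
q^18  k|18↦φ(k): 18:6 9:6 6:2 3:2 2:1 1:1  a_18=18
n=19: 19·1 1·19  φ→[18+1]=19
d|20:{1,2,4,5,10,20}  Σφ=1+1+2+4+4+8=20
[q^21] φ(1)=1,φ(3)=2,φ(7)=6,φ(21)=12 ⇒ 21
d|22:{22,11,2,1}  Σφ=10+10+1+1=22

15, 16, 17, 18, 19, 20, 21, 22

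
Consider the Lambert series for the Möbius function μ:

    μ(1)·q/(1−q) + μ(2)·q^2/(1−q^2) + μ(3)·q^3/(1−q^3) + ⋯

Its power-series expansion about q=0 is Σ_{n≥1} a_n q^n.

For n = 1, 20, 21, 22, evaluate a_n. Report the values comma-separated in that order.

1, 0, 0, 0

d|1:{1}  Σμ=1=1
[q^20] μ(20)=0,μ(10)=1,μ(5)=-1,μ(4)=0,μ(2)=-1,μ(1)=1 ⇒ 0
[q^21] μ(21)=1,μ(7)=-1,μ(3)=-1,μ(1)=1 ⇒ 0
d|22:{22,11,2,1}  Σμ=1+(-1)+(-1)+1=0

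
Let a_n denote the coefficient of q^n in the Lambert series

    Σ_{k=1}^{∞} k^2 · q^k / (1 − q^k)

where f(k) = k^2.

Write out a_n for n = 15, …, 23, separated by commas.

260, 341, 290, 455, 362, 546, 500, 610, 530

q^15  k|15↦f(k): 1:1 3:9 5:25 15:225  a_15=260
d|16:{16,8,4,2,1}  Σf=256+64+16+4+1=341
d|17:{1,17}  Σf=1+289=290
[q^18] f(18)=324,f(9)=81,f(6)=36,f(3)=9,f(2)=4,f(1)=1 ⇒ 455
d|19:{19,1}  Σf=361+1=362
q^20  k|20↦f(k): 20:400 10:100 5:25 4:16 2:4 1:1  a_20=546
q^21  k|21↦f(k): 1:1 3:9 7:49 21:441  a_21=500
q^22  k|22↦f(k): 1:1 2:4 11:121 22:484  a_22=610
[q^23] f(23)=529,f(1)=1 ⇒ 530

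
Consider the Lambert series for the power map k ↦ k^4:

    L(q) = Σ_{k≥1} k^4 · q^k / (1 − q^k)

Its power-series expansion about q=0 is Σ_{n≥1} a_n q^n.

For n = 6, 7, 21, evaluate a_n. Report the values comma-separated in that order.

d|6:{6,3,2,1}  Σf=1296+81+16+1=1394
d|7:{7,1}  Σf=2401+1=2402
[q^21] f(1)=1,f(3)=81,f(7)=2401,f(21)=194481 ⇒ 196964

1394, 2402, 196964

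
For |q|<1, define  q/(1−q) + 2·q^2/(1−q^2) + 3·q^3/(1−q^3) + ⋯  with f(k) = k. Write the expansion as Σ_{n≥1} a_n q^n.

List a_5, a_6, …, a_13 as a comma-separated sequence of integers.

n=5: 1·5 5·1  f→[1+5]=6
[q^6] f(1)=1,f(2)=2,f(3)=3,f(6)=6 ⇒ 12
n=7: 1·7 7·1  f→[1+7]=8
d|8:{1,2,4,8}  Σf=1+2+4+8=15
d|9:{1,3,9}  Σf=1+3+9=13
q^10  k|10↦f(k): 1:1 2:2 5:5 10:10  a_10=18
d|11:{1,11}  Σf=1+11=12
n=12: 12·1 6·2 4·3 3·4 2·6 1·12  f→[12+6+4+3+2+1]=28
q^13  k|13↦f(k): 13:13 1:1  a_13=14

6, 12, 8, 15, 13, 18, 12, 28, 14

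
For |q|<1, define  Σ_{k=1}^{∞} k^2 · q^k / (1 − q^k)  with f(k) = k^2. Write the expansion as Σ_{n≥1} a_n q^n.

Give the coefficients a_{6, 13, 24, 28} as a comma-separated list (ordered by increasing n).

n=6: 1·6 2·3 3·2 6·1  f→[1+4+9+36]=50
[q^13] f(1)=1,f(13)=169 ⇒ 170
n=24: 1·24 2·12 3·8 4·6 6·4 8·3 12·2 24·1  f→[1+4+9+16+36+64+144+576]=850
q^28  k|28↦f(k): 1:1 2:4 4:16 7:49 14:196 28:784  a_28=1050

50, 170, 850, 1050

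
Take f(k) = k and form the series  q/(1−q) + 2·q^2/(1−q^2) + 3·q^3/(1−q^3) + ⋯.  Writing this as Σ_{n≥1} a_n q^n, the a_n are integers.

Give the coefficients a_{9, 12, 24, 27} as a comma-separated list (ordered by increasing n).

13, 28, 60, 40

q^9  k|9↦f(k): 1:1 3:3 9:9  a_9=13
[q^12] f(1)=1,f(2)=2,f(3)=3,f(4)=4,f(6)=6,f(12)=12 ⇒ 28
d|24:{1,2,3,4,6,8,12,24}  Σf=1+2+3+4+6+8+12+24=60
n=27: 27·1 9·3 3·9 1·27  f→[27+9+3+1]=40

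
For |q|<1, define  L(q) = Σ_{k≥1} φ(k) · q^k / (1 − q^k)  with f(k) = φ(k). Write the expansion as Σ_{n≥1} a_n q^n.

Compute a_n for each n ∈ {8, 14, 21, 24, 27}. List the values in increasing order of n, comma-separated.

n=8: 1·8 2·4 4·2 8·1  φ→[1+1+2+4]=8
[q^14] φ(1)=1,φ(2)=1,φ(7)=6,φ(14)=6 ⇒ 14
q^21  k|21↦φ(k): 21:12 7:6 3:2 1:1  a_21=21
[q^24] φ(24)=8,φ(12)=4,φ(8)=4,φ(6)=2,φ(4)=2,φ(3)=2,φ(2)=1,φ(1)=1 ⇒ 24
q^27  k|27↦φ(k): 27:18 9:6 3:2 1:1  a_27=27

8, 14, 21, 24, 27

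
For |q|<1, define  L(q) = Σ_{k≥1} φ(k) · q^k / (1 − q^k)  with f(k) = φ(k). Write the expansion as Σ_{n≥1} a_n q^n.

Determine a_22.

n=22: 1·22 2·11 11·2 22·1  φ→[1+1+10+10]=22

a_22 = 22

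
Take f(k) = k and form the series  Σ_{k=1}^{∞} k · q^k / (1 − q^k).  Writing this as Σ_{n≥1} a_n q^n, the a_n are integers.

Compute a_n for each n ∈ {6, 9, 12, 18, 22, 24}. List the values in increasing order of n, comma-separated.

12, 13, 28, 39, 36, 60

q^6  k|6↦f(k): 1:1 2:2 3:3 6:6  a_6=12
q^9  k|9↦f(k): 1:1 3:3 9:9  a_9=13
d|12:{1,2,3,4,6,12}  Σf=1+2+3+4+6+12=28
q^18  k|18↦f(k): 18:18 9:9 6:6 3:3 2:2 1:1  a_18=39
d|22:{1,2,11,22}  Σf=1+2+11+22=36
n=24: 1·24 2·12 3·8 4·6 6·4 8·3 12·2 24·1  f→[1+2+3+4+6+8+12+24]=60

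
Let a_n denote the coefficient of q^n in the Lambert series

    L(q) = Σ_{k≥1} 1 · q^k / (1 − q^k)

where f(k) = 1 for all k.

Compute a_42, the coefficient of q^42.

[q^42] f(42)=1,f(21)=1,f(14)=1,f(7)=1,f(6)=1,f(3)=1,f(2)=1,f(1)=1 ⇒ 8

a_42 = 8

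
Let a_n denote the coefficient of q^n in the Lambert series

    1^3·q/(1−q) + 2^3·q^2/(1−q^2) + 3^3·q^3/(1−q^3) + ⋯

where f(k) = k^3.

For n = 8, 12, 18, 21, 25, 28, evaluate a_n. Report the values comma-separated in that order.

d|8:{1,2,4,8}  Σf=1+8+64+512=585
d|12:{12,6,4,3,2,1}  Σf=1728+216+64+27+8+1=2044
[q^18] f(18)=5832,f(9)=729,f(6)=216,f(3)=27,f(2)=8,f(1)=1 ⇒ 6813
[q^21] f(21)=9261,f(7)=343,f(3)=27,f(1)=1 ⇒ 9632
[q^25] f(1)=1,f(5)=125,f(25)=15625 ⇒ 15751
[q^28] f(1)=1,f(2)=8,f(4)=64,f(7)=343,f(14)=2744,f(28)=21952 ⇒ 25112

585, 2044, 6813, 9632, 15751, 25112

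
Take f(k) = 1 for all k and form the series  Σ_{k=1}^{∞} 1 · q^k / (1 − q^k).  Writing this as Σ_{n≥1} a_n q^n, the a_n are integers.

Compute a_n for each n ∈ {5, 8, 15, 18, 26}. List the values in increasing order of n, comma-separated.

2, 4, 4, 6, 4

n=5: 1·5 5·1  f→[1+1]=2
n=8: 1·8 2·4 4·2 8·1  f→[1+1+1+1]=4
n=15: 1·15 3·5 5·3 15·1  f→[1+1+1+1]=4
q^18  k|18↦f(k): 1:1 2:1 3:1 6:1 9:1 18:1  a_18=6
q^26  k|26↦f(k): 1:1 2:1 13:1 26:1  a_26=4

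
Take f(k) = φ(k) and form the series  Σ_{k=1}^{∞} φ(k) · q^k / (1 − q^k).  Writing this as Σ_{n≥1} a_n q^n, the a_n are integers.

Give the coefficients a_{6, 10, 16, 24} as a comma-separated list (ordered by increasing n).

[q^6] φ(1)=1,φ(2)=1,φ(3)=2,φ(6)=2 ⇒ 6
n=10: 10·1 5·2 2·5 1·10  φ→[4+4+1+1]=10
[q^16] φ(1)=1,φ(2)=1,φ(4)=2,φ(8)=4,φ(16)=8 ⇒ 16
n=24: 24·1 12·2 8·3 6·4 4·6 3·8 2·12 1·24  φ→[8+4+4+2+2+2+1+1]=24

6, 10, 16, 24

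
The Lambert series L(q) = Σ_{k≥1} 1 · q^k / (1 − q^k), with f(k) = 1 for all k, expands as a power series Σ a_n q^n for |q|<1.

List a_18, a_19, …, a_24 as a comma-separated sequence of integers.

q^18  k|18↦f(k): 18:1 9:1 6:1 3:1 2:1 1:1  a_18=6
n=19: 1·19 19·1  f→[1+1]=2
d|20:{1,2,4,5,10,20}  Σf=1+1+1+1+1+1=6
[q^21] f(21)=1,f(7)=1,f(3)=1,f(1)=1 ⇒ 4
[q^22] f(1)=1,f(2)=1,f(11)=1,f(22)=1 ⇒ 4
d|23:{1,23}  Σf=1+1=2
q^24  k|24↦f(k): 1:1 2:1 3:1 4:1 6:1 8:1 12:1 24:1  a_24=8

6, 2, 6, 4, 4, 2, 8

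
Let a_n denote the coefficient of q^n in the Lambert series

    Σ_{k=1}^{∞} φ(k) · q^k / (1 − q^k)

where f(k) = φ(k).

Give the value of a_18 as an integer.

q^18  k|18↦φ(k): 18:6 9:6 6:2 3:2 2:1 1:1  a_18=18

a_18 = 18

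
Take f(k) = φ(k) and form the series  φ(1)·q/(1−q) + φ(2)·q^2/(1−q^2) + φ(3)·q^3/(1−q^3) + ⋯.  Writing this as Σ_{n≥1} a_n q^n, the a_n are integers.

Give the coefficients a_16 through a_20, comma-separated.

n=16: 16·1 8·2 4·4 2·8 1·16  φ→[8+4+2+1+1]=16
[q^17] φ(1)=1,φ(17)=16 ⇒ 17
q^18  k|18↦φ(k): 1:1 2:1 3:2 6:2 9:6 18:6  a_18=18
q^19  k|19↦φ(k): 1:1 19:18  a_19=19
q^20  k|20↦φ(k): 20:8 10:4 5:4 4:2 2:1 1:1  a_20=20

16, 17, 18, 19, 20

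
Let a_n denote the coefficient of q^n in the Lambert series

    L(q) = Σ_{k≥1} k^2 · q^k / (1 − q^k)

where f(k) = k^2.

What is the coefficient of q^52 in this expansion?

q^52  k|52↦f(k): 1:1 2:4 4:16 13:169 26:676 52:2704  a_52=3570

a_52 = 3570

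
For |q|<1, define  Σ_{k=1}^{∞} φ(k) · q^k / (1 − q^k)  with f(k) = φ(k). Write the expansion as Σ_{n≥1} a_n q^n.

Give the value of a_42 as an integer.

d|42:{42,21,14,7,6,3,2,1}  Σφ=12+12+6+6+2+2+1+1=42

a_42 = 42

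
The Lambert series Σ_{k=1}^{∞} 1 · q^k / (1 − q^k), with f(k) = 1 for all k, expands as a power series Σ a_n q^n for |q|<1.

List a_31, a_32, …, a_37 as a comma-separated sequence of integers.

2, 6, 4, 4, 4, 9, 2

n=31: 1·31 31·1  f→[1+1]=2
q^32  k|32↦f(k): 1:1 2:1 4:1 8:1 16:1 32:1  a_32=6
n=33: 1·33 3·11 11·3 33·1  f→[1+1+1+1]=4
n=34: 34·1 17·2 2·17 1·34  f→[1+1+1+1]=4
n=35: 1·35 5·7 7·5 35·1  f→[1+1+1+1]=4
[q^36] f(36)=1,f(18)=1,f(12)=1,f(9)=1,f(6)=1,f(4)=1,f(3)=1,f(2)=1,f(1)=1 ⇒ 9
d|37:{1,37}  Σf=1+1=2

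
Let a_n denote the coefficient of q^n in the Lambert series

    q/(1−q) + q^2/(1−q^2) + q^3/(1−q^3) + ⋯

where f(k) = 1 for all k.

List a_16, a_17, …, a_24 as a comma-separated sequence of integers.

5, 2, 6, 2, 6, 4, 4, 2, 8

[q^16] f(1)=1,f(2)=1,f(4)=1,f(8)=1,f(16)=1 ⇒ 5
q^17  k|17↦f(k): 17:1 1:1  a_17=2
n=18: 18·1 9·2 6·3 3·6 2·9 1·18  f→[1+1+1+1+1+1]=6
[q^19] f(1)=1,f(19)=1 ⇒ 2
d|20:{1,2,4,5,10,20}  Σf=1+1+1+1+1+1=6
d|21:{1,3,7,21}  Σf=1+1+1+1=4
n=22: 1·22 2·11 11·2 22·1  f→[1+1+1+1]=4
d|23:{1,23}  Σf=1+1=2
n=24: 1·24 2·12 3·8 4·6 6·4 8·3 12·2 24·1  f→[1+1+1+1+1+1+1+1]=8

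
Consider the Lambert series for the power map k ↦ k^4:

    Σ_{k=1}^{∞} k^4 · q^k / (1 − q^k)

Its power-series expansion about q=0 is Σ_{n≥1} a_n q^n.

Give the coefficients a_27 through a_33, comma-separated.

538084, 655746, 707282, 872644, 923522, 1118481, 1200644

[q^27] f(1)=1,f(3)=81,f(9)=6561,f(27)=531441 ⇒ 538084
[q^28] f(28)=614656,f(14)=38416,f(7)=2401,f(4)=256,f(2)=16,f(1)=1 ⇒ 655746
d|29:{1,29}  Σf=1+707281=707282
q^30  k|30↦f(k): 30:810000 15:50625 10:10000 6:1296 5:625 3:81 2:16 1:1  a_30=872644
q^31  k|31↦f(k): 1:1 31:923521  a_31=923522
n=32: 32·1 16·2 8·4 4·8 2·16 1·32  f→[1048576+65536+4096+256+16+1]=1118481
d|33:{33,11,3,1}  Σf=1185921+14641+81+1=1200644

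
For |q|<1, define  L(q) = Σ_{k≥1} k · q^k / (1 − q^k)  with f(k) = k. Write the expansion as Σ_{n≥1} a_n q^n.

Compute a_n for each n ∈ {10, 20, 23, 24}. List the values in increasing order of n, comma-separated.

18, 42, 24, 60

q^10  k|10↦f(k): 10:10 5:5 2:2 1:1  a_10=18
q^20  k|20↦f(k): 1:1 2:2 4:4 5:5 10:10 20:20  a_20=42
d|23:{23,1}  Σf=23+1=24
n=24: 1·24 2·12 3·8 4·6 6·4 8·3 12·2 24·1  f→[1+2+3+4+6+8+12+24]=60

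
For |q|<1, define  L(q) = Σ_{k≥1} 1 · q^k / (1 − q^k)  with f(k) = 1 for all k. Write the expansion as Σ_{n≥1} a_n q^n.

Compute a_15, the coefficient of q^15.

n=15: 15·1 5·3 3·5 1·15  f→[1+1+1+1]=4

a_15 = 4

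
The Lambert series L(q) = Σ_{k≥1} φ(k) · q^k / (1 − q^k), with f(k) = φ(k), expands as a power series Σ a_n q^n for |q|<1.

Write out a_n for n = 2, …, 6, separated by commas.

n=2: 2·1 1·2  φ→[1+1]=2
d|3:{3,1}  Σφ=2+1=3
d|4:{1,2,4}  Σφ=1+1+2=4
[q^5] φ(1)=1,φ(5)=4 ⇒ 5
q^6  k|6↦φ(k): 1:1 2:1 3:2 6:2  a_6=6

2, 3, 4, 5, 6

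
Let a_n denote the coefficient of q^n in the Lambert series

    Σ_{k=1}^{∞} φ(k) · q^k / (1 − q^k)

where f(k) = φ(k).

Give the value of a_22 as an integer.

n=22: 22·1 11·2 2·11 1·22  φ→[10+10+1+1]=22

a_22 = 22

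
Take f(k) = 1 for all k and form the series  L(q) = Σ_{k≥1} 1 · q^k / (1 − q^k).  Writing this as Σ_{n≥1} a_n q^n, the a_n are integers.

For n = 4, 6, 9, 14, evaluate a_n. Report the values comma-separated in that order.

d|4:{4,2,1}  Σf=1+1+1=3
n=6: 1·6 2·3 3·2 6·1  f→[1+1+1+1]=4
[q^9] f(1)=1,f(3)=1,f(9)=1 ⇒ 3
[q^14] f(14)=1,f(7)=1,f(2)=1,f(1)=1 ⇒ 4

3, 4, 3, 4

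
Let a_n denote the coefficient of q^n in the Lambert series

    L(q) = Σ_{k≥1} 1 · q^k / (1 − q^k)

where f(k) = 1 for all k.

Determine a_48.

a_48 = 10

n=48: 1·48 2·24 3·16 4·12 6·8 8·6 12·4 16·3 24·2 48·1  f→[1+1+1+1+1+1+1+1+1+1]=10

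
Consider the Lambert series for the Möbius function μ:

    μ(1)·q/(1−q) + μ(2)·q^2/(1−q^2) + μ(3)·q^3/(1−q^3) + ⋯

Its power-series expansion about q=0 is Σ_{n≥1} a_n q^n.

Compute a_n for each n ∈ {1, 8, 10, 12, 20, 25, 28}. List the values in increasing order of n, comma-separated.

1, 0, 0, 0, 0, 0, 0

q^1  k|1↦μ(k): 1:1  a_1=1
d|8:{8,4,2,1}  Σμ=0+0+(-1)+1=0
n=10: 1·10 2·5 5·2 10·1  μ→[1+(-1)+(-1)+1]=0
q^12  k|12↦μ(k): 1:1 2:-1 3:-1 4:0 6:1 12:0  a_12=0
q^20  k|20↦μ(k): 1:1 2:-1 4:0 5:-1 10:1 20:0  a_20=0
q^25  k|25↦μ(k): 25:0 5:-1 1:1  a_25=0
d|28:{1,2,4,7,14,28}  Σμ=1+(-1)+0+(-1)+1+0=0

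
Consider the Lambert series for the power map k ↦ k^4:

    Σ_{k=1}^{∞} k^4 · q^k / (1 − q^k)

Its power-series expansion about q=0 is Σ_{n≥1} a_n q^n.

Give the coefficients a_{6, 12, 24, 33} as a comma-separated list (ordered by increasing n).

q^6  k|6↦f(k): 6:1296 3:81 2:16 1:1  a_6=1394
[q^12] f(1)=1,f(2)=16,f(3)=81,f(4)=256,f(6)=1296,f(12)=20736 ⇒ 22386
d|24:{1,2,3,4,6,8,12,24}  Σf=1+16+81+256+1296+4096+20736+331776=358258
[q^33] f(1)=1,f(3)=81,f(11)=14641,f(33)=1185921 ⇒ 1200644

1394, 22386, 358258, 1200644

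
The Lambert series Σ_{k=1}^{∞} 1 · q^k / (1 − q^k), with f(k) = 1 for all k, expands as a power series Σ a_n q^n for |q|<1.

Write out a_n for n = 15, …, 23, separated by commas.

d|15:{15,5,3,1}  Σf=1+1+1+1=4
[q^16] f(16)=1,f(8)=1,f(4)=1,f(2)=1,f(1)=1 ⇒ 5
n=17: 1·17 17·1  f→[1+1]=2
[q^18] f(18)=1,f(9)=1,f(6)=1,f(3)=1,f(2)=1,f(1)=1 ⇒ 6
q^19  k|19↦f(k): 1:1 19:1  a_19=2
[q^20] f(1)=1,f(2)=1,f(4)=1,f(5)=1,f(10)=1,f(20)=1 ⇒ 6
q^21  k|21↦f(k): 21:1 7:1 3:1 1:1  a_21=4
n=22: 22·1 11·2 2·11 1·22  f→[1+1+1+1]=4
[q^23] f(23)=1,f(1)=1 ⇒ 2

4, 5, 2, 6, 2, 6, 4, 4, 2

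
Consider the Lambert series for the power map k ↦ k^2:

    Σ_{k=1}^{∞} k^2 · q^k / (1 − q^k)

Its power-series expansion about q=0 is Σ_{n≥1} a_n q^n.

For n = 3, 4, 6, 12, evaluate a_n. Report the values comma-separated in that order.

[q^3] f(3)=9,f(1)=1 ⇒ 10
[q^4] f(1)=1,f(2)=4,f(4)=16 ⇒ 21
n=6: 1·6 2·3 3·2 6·1  f→[1+4+9+36]=50
n=12: 1·12 2·6 3·4 4·3 6·2 12·1  f→[1+4+9+16+36+144]=210

10, 21, 50, 210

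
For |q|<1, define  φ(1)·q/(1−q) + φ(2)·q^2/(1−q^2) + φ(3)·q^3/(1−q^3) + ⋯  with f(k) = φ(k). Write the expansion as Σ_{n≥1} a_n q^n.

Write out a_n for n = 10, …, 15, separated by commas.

n=10: 1·10 2·5 5·2 10·1  φ→[1+1+4+4]=10
d|11:{11,1}  Σφ=10+1=11
n=12: 12·1 6·2 4·3 3·4 2·6 1·12  φ→[4+2+2+2+1+1]=12
q^13  k|13↦φ(k): 1:1 13:12  a_13=13
d|14:{1,2,7,14}  Σφ=1+1+6+6=14
q^15  k|15↦φ(k): 1:1 3:2 5:4 15:8  a_15=15

10, 11, 12, 13, 14, 15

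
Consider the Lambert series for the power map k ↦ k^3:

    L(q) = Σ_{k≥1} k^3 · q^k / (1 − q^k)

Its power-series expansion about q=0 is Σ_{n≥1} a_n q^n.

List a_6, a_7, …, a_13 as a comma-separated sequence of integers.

[q^6] f(6)=216,f(3)=27,f(2)=8,f(1)=1 ⇒ 252
[q^7] f(7)=343,f(1)=1 ⇒ 344
d|8:{1,2,4,8}  Σf=1+8+64+512=585
n=9: 1·9 3·3 9·1  f→[1+27+729]=757
q^10  k|10↦f(k): 1:1 2:8 5:125 10:1000  a_10=1134
[q^11] f(11)=1331,f(1)=1 ⇒ 1332
[q^12] f(12)=1728,f(6)=216,f(4)=64,f(3)=27,f(2)=8,f(1)=1 ⇒ 2044
n=13: 1·13 13·1  f→[1+2197]=2198

252, 344, 585, 757, 1134, 1332, 2044, 2198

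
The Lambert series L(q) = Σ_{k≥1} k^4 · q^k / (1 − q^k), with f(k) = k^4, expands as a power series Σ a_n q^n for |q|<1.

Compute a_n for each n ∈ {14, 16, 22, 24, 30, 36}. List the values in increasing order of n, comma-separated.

q^14  k|14↦f(k): 1:1 2:16 7:2401 14:38416  a_14=40834
n=16: 16·1 8·2 4·4 2·8 1·16  f→[65536+4096+256+16+1]=69905
n=22: 1·22 2·11 11·2 22·1  f→[1+16+14641+234256]=248914
[q^24] f(24)=331776,f(12)=20736,f(8)=4096,f(6)=1296,f(4)=256,f(3)=81,f(2)=16,f(1)=1 ⇒ 358258
[q^30] f(30)=810000,f(15)=50625,f(10)=10000,f(6)=1296,f(5)=625,f(3)=81,f(2)=16,f(1)=1 ⇒ 872644
n=36: 1·36 2·18 3·12 4·9 6·6 9·4 12·3 18·2 36·1  f→[1+16+81+256+1296+6561+20736+104976+1679616]=1813539

40834, 69905, 248914, 358258, 872644, 1813539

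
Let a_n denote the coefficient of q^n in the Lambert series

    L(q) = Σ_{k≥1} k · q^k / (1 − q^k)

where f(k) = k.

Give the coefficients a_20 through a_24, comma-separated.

42, 32, 36, 24, 60

[q^20] f(1)=1,f(2)=2,f(4)=4,f(5)=5,f(10)=10,f(20)=20 ⇒ 42
[q^21] f(1)=1,f(3)=3,f(7)=7,f(21)=21 ⇒ 32
q^22  k|22↦f(k): 1:1 2:2 11:11 22:22  a_22=36
d|23:{23,1}  Σf=23+1=24
d|24:{24,12,8,6,4,3,2,1}  Σf=24+12+8+6+4+3+2+1=60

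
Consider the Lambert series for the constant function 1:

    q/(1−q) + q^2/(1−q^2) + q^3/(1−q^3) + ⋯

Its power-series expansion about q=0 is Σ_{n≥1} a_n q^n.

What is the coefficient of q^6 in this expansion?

d|6:{1,2,3,6}  Σf=1+1+1+1=4

a_6 = 4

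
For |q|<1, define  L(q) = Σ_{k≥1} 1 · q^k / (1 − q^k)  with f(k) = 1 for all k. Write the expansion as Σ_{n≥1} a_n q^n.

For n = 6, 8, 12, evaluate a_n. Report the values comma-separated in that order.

q^6  k|6↦f(k): 1:1 2:1 3:1 6:1  a_6=4
d|8:{8,4,2,1}  Σf=1+1+1+1=4
q^12  k|12↦f(k): 1:1 2:1 3:1 4:1 6:1 12:1  a_12=6

4, 4, 6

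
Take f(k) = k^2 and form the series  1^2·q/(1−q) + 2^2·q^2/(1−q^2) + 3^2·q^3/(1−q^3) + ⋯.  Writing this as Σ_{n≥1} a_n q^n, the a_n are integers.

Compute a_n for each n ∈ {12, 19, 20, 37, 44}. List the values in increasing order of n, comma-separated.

210, 362, 546, 1370, 2562

q^12  k|12↦f(k): 12:144 6:36 4:16 3:9 2:4 1:1  a_12=210
n=19: 1·19 19·1  f→[1+361]=362
d|20:{20,10,5,4,2,1}  Σf=400+100+25+16+4+1=546
n=37: 1·37 37·1  f→[1+1369]=1370
q^44  k|44↦f(k): 1:1 2:4 4:16 11:121 22:484 44:1936  a_44=2562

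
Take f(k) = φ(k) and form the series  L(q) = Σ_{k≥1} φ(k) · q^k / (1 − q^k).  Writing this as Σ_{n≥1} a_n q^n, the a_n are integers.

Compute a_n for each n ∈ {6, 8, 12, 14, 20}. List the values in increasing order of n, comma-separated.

q^6  k|6↦φ(k): 1:1 2:1 3:2 6:2  a_6=6
n=8: 1·8 2·4 4·2 8·1  φ→[1+1+2+4]=8
d|12:{12,6,4,3,2,1}  Σφ=4+2+2+2+1+1=12
q^14  k|14↦φ(k): 14:6 7:6 2:1 1:1  a_14=14
d|20:{1,2,4,5,10,20}  Σφ=1+1+2+4+4+8=20

6, 8, 12, 14, 20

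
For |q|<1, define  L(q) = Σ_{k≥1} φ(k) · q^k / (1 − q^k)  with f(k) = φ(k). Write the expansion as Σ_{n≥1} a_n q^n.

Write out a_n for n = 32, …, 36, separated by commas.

q^32  k|32↦φ(k): 1:1 2:1 4:2 8:4 16:8 32:16  a_32=32
q^33  k|33↦φ(k): 33:20 11:10 3:2 1:1  a_33=33
[q^34] φ(34)=16,φ(17)=16,φ(2)=1,φ(1)=1 ⇒ 34
d|35:{1,5,7,35}  Σφ=1+4+6+24=35
n=36: 1·36 2·18 3·12 4·9 6·6 9·4 12·3 18·2 36·1  φ→[1+1+2+2+2+6+4+6+12]=36

32, 33, 34, 35, 36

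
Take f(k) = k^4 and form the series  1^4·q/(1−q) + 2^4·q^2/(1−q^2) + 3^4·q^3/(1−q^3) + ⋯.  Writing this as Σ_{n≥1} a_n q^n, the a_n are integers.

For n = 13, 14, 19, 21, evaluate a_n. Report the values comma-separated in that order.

q^13  k|13↦f(k): 1:1 13:28561  a_13=28562
d|14:{1,2,7,14}  Σf=1+16+2401+38416=40834
d|19:{1,19}  Σf=1+130321=130322
[q^21] f(21)=194481,f(7)=2401,f(3)=81,f(1)=1 ⇒ 196964

28562, 40834, 130322, 196964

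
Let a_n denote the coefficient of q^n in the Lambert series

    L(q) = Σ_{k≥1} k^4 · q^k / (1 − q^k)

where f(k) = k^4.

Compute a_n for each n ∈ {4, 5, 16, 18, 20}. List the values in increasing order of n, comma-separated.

n=4: 1·4 2·2 4·1  f→[1+16+256]=273
n=5: 5·1 1·5  f→[625+1]=626
d|16:{16,8,4,2,1}  Σf=65536+4096+256+16+1=69905
d|18:{1,2,3,6,9,18}  Σf=1+16+81+1296+6561+104976=112931
n=20: 1·20 2·10 4·5 5·4 10·2 20·1  f→[1+16+256+625+10000+160000]=170898

273, 626, 69905, 112931, 170898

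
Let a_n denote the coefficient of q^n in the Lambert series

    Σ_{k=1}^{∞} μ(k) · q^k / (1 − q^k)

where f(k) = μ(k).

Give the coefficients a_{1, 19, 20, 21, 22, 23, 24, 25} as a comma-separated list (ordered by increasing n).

1, 0, 0, 0, 0, 0, 0, 0

[q^1] μ(1)=1 ⇒ 1
d|19:{1,19}  Σμ=1+(-1)=0
[q^20] μ(1)=1,μ(2)=-1,μ(4)=0,μ(5)=-1,μ(10)=1,μ(20)=0 ⇒ 0
q^21  k|21↦μ(k): 21:1 7:-1 3:-1 1:1  a_21=0
[q^22] μ(22)=1,μ(11)=-1,μ(2)=-1,μ(1)=1 ⇒ 0
q^23  k|23↦μ(k): 23:-1 1:1  a_23=0
q^24  k|24↦μ(k): 1:1 2:-1 3:-1 4:0 6:1 8:0 12:0 24:0  a_24=0
[q^25] μ(25)=0,μ(5)=-1,μ(1)=1 ⇒ 0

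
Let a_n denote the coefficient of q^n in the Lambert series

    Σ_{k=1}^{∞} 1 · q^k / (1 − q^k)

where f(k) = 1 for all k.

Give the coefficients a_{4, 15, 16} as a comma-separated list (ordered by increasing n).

3, 4, 5

n=4: 4·1 2·2 1·4  f→[1+1+1]=3
q^15  k|15↦f(k): 1:1 3:1 5:1 15:1  a_15=4
n=16: 16·1 8·2 4·4 2·8 1·16  f→[1+1+1+1+1]=5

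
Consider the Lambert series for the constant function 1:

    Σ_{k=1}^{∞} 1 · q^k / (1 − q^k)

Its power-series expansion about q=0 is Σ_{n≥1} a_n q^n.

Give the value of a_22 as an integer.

a_22 = 4

n=22: 1·22 2·11 11·2 22·1  f→[1+1+1+1]=4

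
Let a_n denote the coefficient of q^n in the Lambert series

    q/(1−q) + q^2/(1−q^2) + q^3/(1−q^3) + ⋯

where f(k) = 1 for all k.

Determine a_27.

[q^27] f(1)=1,f(3)=1,f(9)=1,f(27)=1 ⇒ 4

a_27 = 4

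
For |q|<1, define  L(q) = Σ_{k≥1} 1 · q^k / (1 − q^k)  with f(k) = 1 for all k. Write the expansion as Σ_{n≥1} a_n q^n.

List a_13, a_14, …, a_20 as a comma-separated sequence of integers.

2, 4, 4, 5, 2, 6, 2, 6

n=13: 13·1 1·13  f→[1+1]=2
n=14: 1·14 2·7 7·2 14·1  f→[1+1+1+1]=4
d|15:{1,3,5,15}  Σf=1+1+1+1=4
[q^16] f(1)=1,f(2)=1,f(4)=1,f(8)=1,f(16)=1 ⇒ 5
[q^17] f(1)=1,f(17)=1 ⇒ 2
[q^18] f(1)=1,f(2)=1,f(3)=1,f(6)=1,f(9)=1,f(18)=1 ⇒ 6
[q^19] f(1)=1,f(19)=1 ⇒ 2
n=20: 1·20 2·10 4·5 5·4 10·2 20·1  f→[1+1+1+1+1+1]=6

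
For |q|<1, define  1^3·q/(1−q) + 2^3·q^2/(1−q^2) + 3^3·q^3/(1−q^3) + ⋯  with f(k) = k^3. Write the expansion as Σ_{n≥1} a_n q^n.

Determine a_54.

a_54 = 183960

[q^54] f(1)=1,f(2)=8,f(3)=27,f(6)=216,f(9)=729,f(18)=5832,f(27)=19683,f(54)=157464 ⇒ 183960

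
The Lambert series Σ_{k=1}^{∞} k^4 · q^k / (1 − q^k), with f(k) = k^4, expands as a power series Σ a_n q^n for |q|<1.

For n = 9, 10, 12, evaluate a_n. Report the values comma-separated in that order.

d|9:{9,3,1}  Σf=6561+81+1=6643
d|10:{1,2,5,10}  Σf=1+16+625+10000=10642
[q^12] f(1)=1,f(2)=16,f(3)=81,f(4)=256,f(6)=1296,f(12)=20736 ⇒ 22386

6643, 10642, 22386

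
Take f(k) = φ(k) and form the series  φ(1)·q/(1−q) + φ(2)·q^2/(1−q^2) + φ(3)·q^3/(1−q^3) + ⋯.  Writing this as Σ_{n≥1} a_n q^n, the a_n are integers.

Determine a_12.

d|12:{1,2,3,4,6,12}  Σφ=1+1+2+2+2+4=12

a_12 = 12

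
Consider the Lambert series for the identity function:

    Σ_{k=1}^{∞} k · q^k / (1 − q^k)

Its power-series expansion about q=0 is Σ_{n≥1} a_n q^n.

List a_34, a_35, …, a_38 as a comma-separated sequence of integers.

54, 48, 91, 38, 60

q^34  k|34↦f(k): 34:34 17:17 2:2 1:1  a_34=54
q^35  k|35↦f(k): 1:1 5:5 7:7 35:35  a_35=48
q^36  k|36↦f(k): 1:1 2:2 3:3 4:4 6:6 9:9 12:12 18:18 36:36  a_36=91
q^37  k|37↦f(k): 1:1 37:37  a_37=38
q^38  k|38↦f(k): 38:38 19:19 2:2 1:1  a_38=60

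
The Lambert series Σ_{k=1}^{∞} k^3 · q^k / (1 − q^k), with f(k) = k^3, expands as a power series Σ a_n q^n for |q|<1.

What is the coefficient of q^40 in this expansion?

d|40:{40,20,10,8,5,4,2,1}  Σf=64000+8000+1000+512+125+64+8+1=73710

a_40 = 73710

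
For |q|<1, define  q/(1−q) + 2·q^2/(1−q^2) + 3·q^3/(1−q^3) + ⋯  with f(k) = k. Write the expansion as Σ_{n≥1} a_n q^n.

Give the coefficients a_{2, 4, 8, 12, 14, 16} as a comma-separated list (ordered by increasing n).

3, 7, 15, 28, 24, 31

n=2: 1·2 2·1  f→[1+2]=3
q^4  k|4↦f(k): 4:4 2:2 1:1  a_4=7
n=8: 8·1 4·2 2·4 1·8  f→[8+4+2+1]=15
n=12: 1·12 2·6 3·4 4·3 6·2 12·1  f→[1+2+3+4+6+12]=28
d|14:{1,2,7,14}  Σf=1+2+7+14=24
q^16  k|16↦f(k): 16:16 8:8 4:4 2:2 1:1  a_16=31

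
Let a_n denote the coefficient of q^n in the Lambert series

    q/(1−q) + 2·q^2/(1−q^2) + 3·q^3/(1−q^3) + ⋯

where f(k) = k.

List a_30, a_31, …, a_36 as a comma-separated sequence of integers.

72, 32, 63, 48, 54, 48, 91

n=30: 30·1 15·2 10·3 6·5 5·6 3·10 2·15 1·30  f→[30+15+10+6+5+3+2+1]=72
d|31:{31,1}  Σf=31+1=32
n=32: 1·32 2·16 4·8 8·4 16·2 32·1  f→[1+2+4+8+16+32]=63
[q^33] f(33)=33,f(11)=11,f(3)=3,f(1)=1 ⇒ 48
[q^34] f(34)=34,f(17)=17,f(2)=2,f(1)=1 ⇒ 54
n=35: 1·35 5·7 7·5 35·1  f→[1+5+7+35]=48
n=36: 1·36 2·18 3·12 4·9 6·6 9·4 12·3 18·2 36·1  f→[1+2+3+4+6+9+12+18+36]=91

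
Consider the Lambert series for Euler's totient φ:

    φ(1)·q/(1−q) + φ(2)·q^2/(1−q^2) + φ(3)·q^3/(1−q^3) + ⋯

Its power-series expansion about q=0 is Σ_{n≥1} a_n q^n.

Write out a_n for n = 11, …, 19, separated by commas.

d|11:{11,1}  Σφ=10+1=11
[q^12] φ(12)=4,φ(6)=2,φ(4)=2,φ(3)=2,φ(2)=1,φ(1)=1 ⇒ 12
d|13:{1,13}  Σφ=1+12=13
n=14: 1·14 2·7 7·2 14·1  φ→[1+1+6+6]=14
q^15  k|15↦φ(k): 1:1 3:2 5:4 15:8  a_15=15
[q^16] φ(1)=1,φ(2)=1,φ(4)=2,φ(8)=4,φ(16)=8 ⇒ 16
[q^17] φ(17)=16,φ(1)=1 ⇒ 17
n=18: 18·1 9·2 6·3 3·6 2·9 1·18  φ→[6+6+2+2+1+1]=18
d|19:{1,19}  Σφ=1+18=19

11, 12, 13, 14, 15, 16, 17, 18, 19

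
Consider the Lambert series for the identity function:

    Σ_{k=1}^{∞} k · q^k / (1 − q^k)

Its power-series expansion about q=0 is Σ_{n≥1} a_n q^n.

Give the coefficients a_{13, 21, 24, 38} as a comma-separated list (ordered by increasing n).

14, 32, 60, 60

q^13  k|13↦f(k): 1:1 13:13  a_13=14
[q^21] f(1)=1,f(3)=3,f(7)=7,f(21)=21 ⇒ 32
q^24  k|24↦f(k): 24:24 12:12 8:8 6:6 4:4 3:3 2:2 1:1  a_24=60
n=38: 38·1 19·2 2·19 1·38  f→[38+19+2+1]=60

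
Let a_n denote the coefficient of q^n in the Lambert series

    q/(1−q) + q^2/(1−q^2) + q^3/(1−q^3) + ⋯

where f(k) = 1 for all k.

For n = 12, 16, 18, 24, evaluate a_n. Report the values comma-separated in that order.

6, 5, 6, 8

[q^12] f(1)=1,f(2)=1,f(3)=1,f(4)=1,f(6)=1,f(12)=1 ⇒ 6
[q^16] f(16)=1,f(8)=1,f(4)=1,f(2)=1,f(1)=1 ⇒ 5
n=18: 1·18 2·9 3·6 6·3 9·2 18·1  f→[1+1+1+1+1+1]=6
[q^24] f(24)=1,f(12)=1,f(8)=1,f(6)=1,f(4)=1,f(3)=1,f(2)=1,f(1)=1 ⇒ 8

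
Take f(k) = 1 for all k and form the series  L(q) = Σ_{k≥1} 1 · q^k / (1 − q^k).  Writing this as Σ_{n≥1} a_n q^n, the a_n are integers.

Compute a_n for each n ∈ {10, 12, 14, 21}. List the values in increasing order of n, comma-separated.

d|10:{1,2,5,10}  Σf=1+1+1+1=4
d|12:{1,2,3,4,6,12}  Σf=1+1+1+1+1+1=6
n=14: 1·14 2·7 7·2 14·1  f→[1+1+1+1]=4
d|21:{21,7,3,1}  Σf=1+1+1+1=4

4, 6, 4, 4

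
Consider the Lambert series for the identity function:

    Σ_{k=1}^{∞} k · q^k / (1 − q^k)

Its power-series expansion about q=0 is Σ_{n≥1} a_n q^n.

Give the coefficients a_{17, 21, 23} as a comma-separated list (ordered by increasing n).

18, 32, 24

n=17: 17·1 1·17  f→[17+1]=18
[q^21] f(1)=1,f(3)=3,f(7)=7,f(21)=21 ⇒ 32
d|23:{1,23}  Σf=1+23=24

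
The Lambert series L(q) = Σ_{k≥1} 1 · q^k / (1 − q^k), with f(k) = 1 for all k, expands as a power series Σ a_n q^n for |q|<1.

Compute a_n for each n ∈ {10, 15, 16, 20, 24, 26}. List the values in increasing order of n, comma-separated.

4, 4, 5, 6, 8, 4

q^10  k|10↦f(k): 10:1 5:1 2:1 1:1  a_10=4
q^15  k|15↦f(k): 1:1 3:1 5:1 15:1  a_15=4
n=16: 1·16 2·8 4·4 8·2 16·1  f→[1+1+1+1+1]=5
[q^20] f(1)=1,f(2)=1,f(4)=1,f(5)=1,f(10)=1,f(20)=1 ⇒ 6
d|24:{24,12,8,6,4,3,2,1}  Σf=1+1+1+1+1+1+1+1=8
d|26:{1,2,13,26}  Σf=1+1+1+1=4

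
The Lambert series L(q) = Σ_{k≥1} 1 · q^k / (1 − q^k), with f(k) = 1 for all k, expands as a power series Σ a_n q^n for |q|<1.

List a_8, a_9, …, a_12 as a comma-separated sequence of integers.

4, 3, 4, 2, 6

q^8  k|8↦f(k): 1:1 2:1 4:1 8:1  a_8=4
d|9:{1,3,9}  Σf=1+1+1=3
[q^10] f(1)=1,f(2)=1,f(5)=1,f(10)=1 ⇒ 4
[q^11] f(11)=1,f(1)=1 ⇒ 2
q^12  k|12↦f(k): 12:1 6:1 4:1 3:1 2:1 1:1  a_12=6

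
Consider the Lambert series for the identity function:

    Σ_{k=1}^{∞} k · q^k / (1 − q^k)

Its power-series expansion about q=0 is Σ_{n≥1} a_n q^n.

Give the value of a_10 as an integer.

q^10  k|10↦f(k): 10:10 5:5 2:2 1:1  a_10=18

a_10 = 18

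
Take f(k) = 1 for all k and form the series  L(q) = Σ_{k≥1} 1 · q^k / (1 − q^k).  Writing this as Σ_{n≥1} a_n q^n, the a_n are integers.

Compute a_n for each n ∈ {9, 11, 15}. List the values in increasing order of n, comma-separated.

3, 2, 4

n=9: 9·1 3·3 1·9  f→[1+1+1]=3
d|11:{11,1}  Σf=1+1=2
[q^15] f(15)=1,f(5)=1,f(3)=1,f(1)=1 ⇒ 4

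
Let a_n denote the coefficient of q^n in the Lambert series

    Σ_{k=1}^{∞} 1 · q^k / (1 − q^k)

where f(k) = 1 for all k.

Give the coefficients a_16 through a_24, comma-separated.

5, 2, 6, 2, 6, 4, 4, 2, 8

q^16  k|16↦f(k): 16:1 8:1 4:1 2:1 1:1  a_16=5
d|17:{1,17}  Σf=1+1=2
q^18  k|18↦f(k): 18:1 9:1 6:1 3:1 2:1 1:1  a_18=6
q^19  k|19↦f(k): 1:1 19:1  a_19=2
n=20: 1·20 2·10 4·5 5·4 10·2 20·1  f→[1+1+1+1+1+1]=6
q^21  k|21↦f(k): 1:1 3:1 7:1 21:1  a_21=4
[q^22] f(1)=1,f(2)=1,f(11)=1,f(22)=1 ⇒ 4
[q^23] f(1)=1,f(23)=1 ⇒ 2
q^24  k|24↦f(k): 24:1 12:1 8:1 6:1 4:1 3:1 2:1 1:1  a_24=8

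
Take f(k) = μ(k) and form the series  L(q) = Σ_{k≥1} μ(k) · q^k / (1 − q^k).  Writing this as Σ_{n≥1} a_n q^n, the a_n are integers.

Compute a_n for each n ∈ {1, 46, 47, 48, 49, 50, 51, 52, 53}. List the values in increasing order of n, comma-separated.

1, 0, 0, 0, 0, 0, 0, 0, 0

d|1:{1}  Σμ=1=1
q^46  k|46↦μ(k): 46:1 23:-1 2:-1 1:1  a_46=0
[q^47] μ(47)=-1,μ(1)=1 ⇒ 0
n=48: 48·1 24·2 16·3 12·4 8·6 6·8 4·12 3·16 2·24 1·48  μ→[0+0+0+0+0+1+0+(-1)+(-1)+1]=0
n=49: 1·49 7·7 49·1  μ→[1+(-1)+0]=0
[q^50] μ(1)=1,μ(2)=-1,μ(5)=-1,μ(10)=1,μ(25)=0,μ(50)=0 ⇒ 0
n=51: 1·51 3·17 17·3 51·1  μ→[1+(-1)+(-1)+1]=0
[q^52] μ(1)=1,μ(2)=-1,μ(4)=0,μ(13)=-1,μ(26)=1,μ(52)=0 ⇒ 0
n=53: 53·1 1·53  μ→[(-1)+1]=0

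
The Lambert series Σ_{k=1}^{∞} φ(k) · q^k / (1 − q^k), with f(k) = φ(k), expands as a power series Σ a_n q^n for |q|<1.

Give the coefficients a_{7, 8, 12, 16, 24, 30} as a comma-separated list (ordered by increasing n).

n=7: 1·7 7·1  φ→[1+6]=7
q^8  k|8↦φ(k): 1:1 2:1 4:2 8:4  a_8=8
d|12:{1,2,3,4,6,12}  Σφ=1+1+2+2+2+4=12
d|16:{1,2,4,8,16}  Σφ=1+1+2+4+8=16
n=24: 1·24 2·12 3·8 4·6 6·4 8·3 12·2 24·1  φ→[1+1+2+2+2+4+4+8]=24
q^30  k|30↦φ(k): 30:8 15:8 10:4 6:2 5:4 3:2 2:1 1:1  a_30=30

7, 8, 12, 16, 24, 30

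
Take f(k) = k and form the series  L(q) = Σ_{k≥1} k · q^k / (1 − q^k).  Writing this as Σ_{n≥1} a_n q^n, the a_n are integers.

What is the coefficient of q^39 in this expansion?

q^39  k|39↦f(k): 1:1 3:3 13:13 39:39  a_39=56

a_39 = 56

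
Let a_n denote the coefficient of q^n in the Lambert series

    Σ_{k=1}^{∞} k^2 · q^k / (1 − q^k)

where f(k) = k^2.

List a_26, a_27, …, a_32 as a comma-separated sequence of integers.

850, 820, 1050, 842, 1300, 962, 1365

[q^26] f(1)=1,f(2)=4,f(13)=169,f(26)=676 ⇒ 850
d|27:{27,9,3,1}  Σf=729+81+9+1=820
q^28  k|28↦f(k): 1:1 2:4 4:16 7:49 14:196 28:784  a_28=1050
d|29:{1,29}  Σf=1+841=842
q^30  k|30↦f(k): 30:900 15:225 10:100 6:36 5:25 3:9 2:4 1:1  a_30=1300
n=31: 1·31 31·1  f→[1+961]=962
q^32  k|32↦f(k): 32:1024 16:256 8:64 4:16 2:4 1:1  a_32=1365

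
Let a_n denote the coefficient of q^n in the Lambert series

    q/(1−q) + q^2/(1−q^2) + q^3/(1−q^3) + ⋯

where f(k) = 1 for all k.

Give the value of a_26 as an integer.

n=26: 1·26 2·13 13·2 26·1  f→[1+1+1+1]=4

a_26 = 4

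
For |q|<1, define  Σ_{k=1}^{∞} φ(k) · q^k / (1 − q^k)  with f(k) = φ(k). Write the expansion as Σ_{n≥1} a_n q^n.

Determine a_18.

q^18  k|18↦φ(k): 18:6 9:6 6:2 3:2 2:1 1:1  a_18=18

a_18 = 18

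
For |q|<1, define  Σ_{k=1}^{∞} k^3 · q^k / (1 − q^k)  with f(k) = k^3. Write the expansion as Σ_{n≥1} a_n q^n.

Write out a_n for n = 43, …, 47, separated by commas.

79508, 97236, 95382, 109512, 103824

n=43: 43·1 1·43  f→[79507+1]=79508
[q^44] f(1)=1,f(2)=8,f(4)=64,f(11)=1331,f(22)=10648,f(44)=85184 ⇒ 97236
n=45: 45·1 15·3 9·5 5·9 3·15 1·45  f→[91125+3375+729+125+27+1]=95382
q^46  k|46↦f(k): 1:1 2:8 23:12167 46:97336  a_46=109512
[q^47] f(1)=1,f(47)=103823 ⇒ 103824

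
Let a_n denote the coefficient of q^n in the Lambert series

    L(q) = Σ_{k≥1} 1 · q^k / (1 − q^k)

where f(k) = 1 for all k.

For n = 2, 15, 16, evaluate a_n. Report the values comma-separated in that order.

[q^2] f(2)=1,f(1)=1 ⇒ 2
q^15  k|15↦f(k): 1:1 3:1 5:1 15:1  a_15=4
[q^16] f(16)=1,f(8)=1,f(4)=1,f(2)=1,f(1)=1 ⇒ 5

2, 4, 5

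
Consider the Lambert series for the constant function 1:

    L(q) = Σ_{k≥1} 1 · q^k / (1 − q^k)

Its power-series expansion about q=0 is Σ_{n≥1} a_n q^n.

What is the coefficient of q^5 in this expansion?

[q^5] f(5)=1,f(1)=1 ⇒ 2

a_5 = 2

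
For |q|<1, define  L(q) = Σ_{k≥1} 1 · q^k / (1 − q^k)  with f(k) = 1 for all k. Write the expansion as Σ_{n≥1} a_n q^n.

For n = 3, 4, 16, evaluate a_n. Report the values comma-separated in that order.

d|3:{3,1}  Σf=1+1=2
[q^4] f(1)=1,f(2)=1,f(4)=1 ⇒ 3
d|16:{16,8,4,2,1}  Σf=1+1+1+1+1=5

2, 3, 5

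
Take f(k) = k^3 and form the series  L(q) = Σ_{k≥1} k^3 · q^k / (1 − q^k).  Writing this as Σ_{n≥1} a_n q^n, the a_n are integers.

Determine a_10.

a_10 = 1134

n=10: 10·1 5·2 2·5 1·10  f→[1000+125+8+1]=1134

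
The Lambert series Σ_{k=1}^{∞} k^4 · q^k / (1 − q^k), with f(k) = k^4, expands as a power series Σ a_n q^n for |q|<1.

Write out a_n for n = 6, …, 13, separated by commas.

1394, 2402, 4369, 6643, 10642, 14642, 22386, 28562

n=6: 1·6 2·3 3·2 6·1  f→[1+16+81+1296]=1394
n=7: 7·1 1·7  f→[2401+1]=2402
[q^8] f(1)=1,f(2)=16,f(4)=256,f(8)=4096 ⇒ 4369
[q^9] f(1)=1,f(3)=81,f(9)=6561 ⇒ 6643
[q^10] f(1)=1,f(2)=16,f(5)=625,f(10)=10000 ⇒ 10642
n=11: 11·1 1·11  f→[14641+1]=14642
[q^12] f(12)=20736,f(6)=1296,f(4)=256,f(3)=81,f(2)=16,f(1)=1 ⇒ 22386
d|13:{13,1}  Σf=28561+1=28562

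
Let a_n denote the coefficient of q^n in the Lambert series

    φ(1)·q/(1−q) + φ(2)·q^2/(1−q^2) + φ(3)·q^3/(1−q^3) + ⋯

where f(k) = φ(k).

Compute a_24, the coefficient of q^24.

n=24: 1·24 2·12 3·8 4·6 6·4 8·3 12·2 24·1  φ→[1+1+2+2+2+4+4+8]=24

a_24 = 24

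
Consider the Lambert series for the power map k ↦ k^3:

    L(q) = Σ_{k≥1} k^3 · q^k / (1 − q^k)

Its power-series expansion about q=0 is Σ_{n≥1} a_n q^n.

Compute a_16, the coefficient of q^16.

n=16: 1·16 2·8 4·4 8·2 16·1  f→[1+8+64+512+4096]=4681

a_16 = 4681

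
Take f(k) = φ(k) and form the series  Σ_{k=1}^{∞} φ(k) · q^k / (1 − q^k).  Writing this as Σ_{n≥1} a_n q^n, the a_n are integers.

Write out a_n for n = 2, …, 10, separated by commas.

d|2:{1,2}  Σφ=1+1=2
[q^3] φ(1)=1,φ(3)=2 ⇒ 3
d|4:{4,2,1}  Σφ=2+1+1=4
n=5: 5·1 1·5  φ→[4+1]=5
d|6:{1,2,3,6}  Σφ=1+1+2+2=6
[q^7] φ(7)=6,φ(1)=1 ⇒ 7
q^8  k|8↦φ(k): 1:1 2:1 4:2 8:4  a_8=8
n=9: 1·9 3·3 9·1  φ→[1+2+6]=9
d|10:{10,5,2,1}  Σφ=4+4+1+1=10

2, 3, 4, 5, 6, 7, 8, 9, 10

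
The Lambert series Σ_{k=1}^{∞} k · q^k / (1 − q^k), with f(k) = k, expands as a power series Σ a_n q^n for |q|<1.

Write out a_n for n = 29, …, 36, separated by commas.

30, 72, 32, 63, 48, 54, 48, 91

d|29:{29,1}  Σf=29+1=30
n=30: 1·30 2·15 3·10 5·6 6·5 10·3 15·2 30·1  f→[1+2+3+5+6+10+15+30]=72
q^31  k|31↦f(k): 31:31 1:1  a_31=32
n=32: 32·1 16·2 8·4 4·8 2·16 1·32  f→[32+16+8+4+2+1]=63
d|33:{1,3,11,33}  Σf=1+3+11+33=48
d|34:{34,17,2,1}  Σf=34+17+2+1=54
n=35: 1·35 5·7 7·5 35·1  f→[1+5+7+35]=48
n=36: 36·1 18·2 12·3 9·4 6·6 4·9 3·12 2·18 1·36  f→[36+18+12+9+6+4+3+2+1]=91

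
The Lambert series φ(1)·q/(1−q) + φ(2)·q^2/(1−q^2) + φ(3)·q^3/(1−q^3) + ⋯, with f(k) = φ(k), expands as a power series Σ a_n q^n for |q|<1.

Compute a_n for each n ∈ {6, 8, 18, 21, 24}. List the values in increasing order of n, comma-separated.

d|6:{1,2,3,6}  Σφ=1+1+2+2=6
d|8:{8,4,2,1}  Σφ=4+2+1+1=8
n=18: 18·1 9·2 6·3 3·6 2·9 1·18  φ→[6+6+2+2+1+1]=18
[q^21] φ(21)=12,φ(7)=6,φ(3)=2,φ(1)=1 ⇒ 21
n=24: 24·1 12·2 8·3 6·4 4·6 3·8 2·12 1·24  φ→[8+4+4+2+2+2+1+1]=24

6, 8, 18, 21, 24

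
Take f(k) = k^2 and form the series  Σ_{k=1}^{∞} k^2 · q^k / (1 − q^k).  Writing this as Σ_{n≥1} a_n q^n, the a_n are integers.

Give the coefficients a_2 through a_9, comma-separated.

n=2: 2·1 1·2  f→[4+1]=5
d|3:{3,1}  Σf=9+1=10
n=4: 4·1 2·2 1·4  f→[16+4+1]=21
q^5  k|5↦f(k): 1:1 5:25  a_5=26
q^6  k|6↦f(k): 1:1 2:4 3:9 6:36  a_6=50
[q^7] f(1)=1,f(7)=49 ⇒ 50
[q^8] f(8)=64,f(4)=16,f(2)=4,f(1)=1 ⇒ 85
d|9:{1,3,9}  Σf=1+9+81=91

5, 10, 21, 26, 50, 50, 85, 91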